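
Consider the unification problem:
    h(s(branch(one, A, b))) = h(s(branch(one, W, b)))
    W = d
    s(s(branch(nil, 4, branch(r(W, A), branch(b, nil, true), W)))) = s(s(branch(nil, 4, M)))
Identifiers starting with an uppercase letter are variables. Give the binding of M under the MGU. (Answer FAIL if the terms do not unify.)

branch(r(d, d), branch(b, nil, true), d)

Decompose h/1: s(branch(one, A, b)) = s(branch(one, W, b)).
Decompose s/1: branch(one, A, b) = branch(one, W, b).
Decompose branch/3: one = one,  A = W,  b = b.
Delete trivial equation one = one.
Bind A := W; substituting into the one remaining equation that mentions A gives: s(s(branch(nil, 4, branch(r(W, W), branch(b, nil, true), W)))) = s(s(branch(nil, 4, M))).
Delete trivial equation b = b.
Bind W := d; substituting into the remaining equation gives: s(s(branch(nil, 4, branch(r(d, d), branch(b, nil, true), d)))) = s(s(branch(nil, 4, M))). Substituting into the earlier binding gives A := d.
Decompose s/1: s(branch(nil, 4, branch(r(d, d), branch(b, nil, true), d))) = s(branch(nil, 4, M)).
Decompose s/1: branch(nil, 4, branch(r(d, d), branch(b, nil, true), d)) = branch(nil, 4, M).
Decompose branch/3: nil = nil,  4 = 4,  branch(r(d, d), branch(b, nil, true), d) = M.
Delete trivial equation nil = nil.
Delete trivial equation 4 = 4.
Bind M := branch(r(d, d), branch(b, nil, true), d).
MGU = { A -> d, W -> d, M -> branch(r(d, d), branch(b, nil, true), d) }, so M -> branch(r(d, d), branch(b, nil, true), d).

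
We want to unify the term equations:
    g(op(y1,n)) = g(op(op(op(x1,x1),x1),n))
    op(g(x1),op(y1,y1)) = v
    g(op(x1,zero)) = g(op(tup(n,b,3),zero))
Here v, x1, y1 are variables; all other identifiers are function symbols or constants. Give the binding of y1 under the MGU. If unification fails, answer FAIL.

op(op(tup(n,b,3),tup(n,b,3)),tup(n,b,3))

Decompose g/1: op(y1,n) = op(op(op(x1,x1),x1),n).
Decompose op/2: y1 = op(op(x1,x1),x1),  n = n.
Bind y1 := op(op(x1,x1),x1); substituting into the one remaining equation that mentions y1 gives: op(g(x1),op(op(op(x1,x1),x1),op(op(x1,x1),x1))) = v.
Delete trivial equation n = n.
Bind v := op(g(x1),op(op(op(x1,x1),x1),op(op(x1,x1),x1))); no other remaining equation mentions v.
Decompose g/1: op(x1,zero) = op(tup(n,b,3),zero).
Decompose op/2: x1 = tup(n,b,3),  zero = zero.
Bind x1 := tup(n,b,3); no other remaining equation mentions x1. Substituting into the earlier bindings gives y1 := op(op(tup(n,b,3),tup(n,b,3)),tup(n,b,3)), v := op(g(tup(n,b,3)),op(op(op(tup(n,b,3),tup(n,b,3)),tup(n,b,3)),op(op(tup(n,b,3),tup(n,b,3)),tup(n,b,3)))).
Delete trivial equation zero = zero.
MGU = { y1 ↦ op(op(tup(n,b,3),tup(n,b,3)),tup(n,b,3)), v ↦ op(g(tup(n,b,3)),op(op(op(tup(n,b,3),tup(n,b,3)),tup(n,b,3)),op(op(tup(n,b,3),tup(n,b,3)),tup(n,b,3)))), x1 ↦ tup(n,b,3) }, so y1 ↦ op(op(tup(n,b,3),tup(n,b,3)),tup(n,b,3)).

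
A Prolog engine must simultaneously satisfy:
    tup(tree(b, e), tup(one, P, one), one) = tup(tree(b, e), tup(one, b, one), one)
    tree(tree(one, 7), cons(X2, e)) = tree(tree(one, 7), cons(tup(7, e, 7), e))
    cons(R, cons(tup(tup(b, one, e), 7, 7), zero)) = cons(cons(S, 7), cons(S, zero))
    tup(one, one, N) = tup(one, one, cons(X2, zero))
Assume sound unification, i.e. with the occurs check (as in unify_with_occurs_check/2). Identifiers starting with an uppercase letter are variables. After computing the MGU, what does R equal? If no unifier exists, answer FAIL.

cons(tup(tup(b, one, e), 7, 7), 7)

Decompose tup/3: tree(b, e) = tree(b, e),  tup(one, P, one) = tup(one, b, one),  one = one.
Delete trivial equation tree(b, e) = tree(b, e).
Decompose tup/3: one = one,  P = b,  one = one.
Delete trivial equation one = one.
Bind P := b; no other remaining equation mentions P.
Delete trivial equation one = one.
Delete trivial equation one = one.
Decompose tree/2: tree(one, 7) = tree(one, 7),  cons(X2, e) = cons(tup(7, e, 7), e).
Delete trivial equation tree(one, 7) = tree(one, 7).
Decompose cons/2: X2 = tup(7, e, 7),  e = e.
Bind X2 := tup(7, e, 7); substituting into the one remaining equation that mentions X2 gives: tup(one, one, N) = tup(one, one, cons(tup(7, e, 7), zero)).
Delete trivial equation e = e.
Decompose cons/2: R = cons(S, 7),  cons(tup(tup(b, one, e), 7, 7), zero) = cons(S, zero).
Bind R := cons(S, 7); no other remaining equation mentions R.
Decompose cons/2: tup(tup(b, one, e), 7, 7) = S,  zero = zero.
Bind S := tup(tup(b, one, e), 7, 7); no other remaining equation mentions S. Substituting into the earlier binding gives R := cons(tup(tup(b, one, e), 7, 7), 7).
Delete trivial equation zero = zero.
Decompose tup/3: one = one,  one = one,  N = cons(tup(7, e, 7), zero).
Delete trivial equation one = one.
Delete trivial equation one = one.
Bind N := cons(tup(7, e, 7), zero).
MGU = { P ↦ b, X2 ↦ tup(7, e, 7), R ↦ cons(tup(tup(b, one, e), 7, 7), 7), S ↦ tup(tup(b, one, e), 7, 7), N ↦ cons(tup(7, e, 7), zero) }, so R ↦ cons(tup(tup(b, one, e), 7, 7), 7).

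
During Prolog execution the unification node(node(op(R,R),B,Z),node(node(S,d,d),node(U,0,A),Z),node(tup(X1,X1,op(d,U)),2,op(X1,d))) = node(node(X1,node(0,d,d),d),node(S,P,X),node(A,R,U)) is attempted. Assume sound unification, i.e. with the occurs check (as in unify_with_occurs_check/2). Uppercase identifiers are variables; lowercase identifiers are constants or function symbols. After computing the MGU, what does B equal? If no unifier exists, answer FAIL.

FAIL

Decompose node/3: node(op(R,R),B,Z) = node(X1,node(0,d,d),d),  node(node(S,d,d),node(U,0,A),Z) = node(S,P,X),  node(tup(X1,X1,op(d,U)),2,op(X1,d)) = node(A,R,U).
Decompose node/3: op(R,R) = X1,  B = node(0,d,d),  Z = d.
Bind X1 := op(R,R); substituting into the one remaining equation that mentions X1 gives: node(tup(op(R,R),op(R,R),op(d,U)),2,op(op(R,R),d)) = node(A,R,U).
Bind B := node(0,d,d); no other remaining equation mentions B.
Bind Z := d; substituting into the one remaining equation that mentions Z gives: node(node(S,d,d),node(U,0,A),d) = node(S,P,X).
Decompose node/3: node(S,d,d) = S,  node(U,0,A) = P,  d = X.
Occurs check fails: S occurs in node(S,d,d); the equation S = node(S,d,d) has no finite solution.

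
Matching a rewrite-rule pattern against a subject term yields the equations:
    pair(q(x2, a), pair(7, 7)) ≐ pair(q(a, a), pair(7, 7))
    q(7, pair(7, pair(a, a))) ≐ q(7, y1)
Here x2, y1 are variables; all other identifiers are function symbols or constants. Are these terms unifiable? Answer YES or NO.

Decompose pair/2: q(x2, a) ≐ q(a, a),  pair(7, 7) ≐ pair(7, 7).
Decompose q/2: x2 ≐ a,  a ≐ a.
Bind x2 := a; no other remaining equation mentions x2.
Delete trivial equation a ≐ a.
Delete trivial equation pair(7, 7) ≐ pair(7, 7).
Decompose q/2: 7 ≐ 7,  pair(7, pair(a, a)) ≐ y1.
Delete trivial equation 7 ≐ 7.
Bind y1 := pair(7, pair(a, a)).
No equations remain and no clash or occurs-check failure arose, so a unifier exists.

YES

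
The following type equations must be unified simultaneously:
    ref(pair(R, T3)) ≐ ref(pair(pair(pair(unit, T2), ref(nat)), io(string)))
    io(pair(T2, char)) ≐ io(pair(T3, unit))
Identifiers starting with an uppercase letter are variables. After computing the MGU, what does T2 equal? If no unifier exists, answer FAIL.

Decompose ref/1: pair(R, T3) ≐ pair(pair(pair(unit, T2), ref(nat)), io(string)).
Decompose pair/2: R ≐ pair(pair(unit, T2), ref(nat)),  T3 ≐ io(string).
Bind R := pair(pair(unit, T2), ref(nat)); no other remaining equation mentions R.
Bind T3 := io(string); substituting into the remaining equation gives: io(pair(T2, char)) ≐ io(pair(io(string), unit)).
Decompose io/1: pair(T2, char) ≐ pair(io(string), unit).
Decompose pair/2: T2 ≐ io(string),  char ≐ unit.
Bind T2 := io(string); no other remaining equation mentions T2. Substituting into the earlier binding gives R := pair(pair(unit, io(string)), ref(nat)).
Clash: constants char and unit differ; no unifier exists.

FAIL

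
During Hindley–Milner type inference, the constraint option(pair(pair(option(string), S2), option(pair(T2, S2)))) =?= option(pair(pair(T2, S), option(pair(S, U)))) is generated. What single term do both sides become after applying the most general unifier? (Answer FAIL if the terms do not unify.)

Decompose option/1: pair(pair(option(string), S2), option(pair(T2, S2))) =?= pair(pair(T2, S), option(pair(S, U))).
Decompose pair/2: pair(option(string), S2) =?= pair(T2, S),  option(pair(T2, S2)) =?= option(pair(S, U)).
Decompose pair/2: option(string) =?= T2,  S2 =?= S.
Bind T2 := option(string); substituting into the one remaining equation that mentions T2 gives: option(pair(option(string), S2)) =?= option(pair(S, U)).
Bind S2 := S; substituting into the remaining equation gives: option(pair(option(string), S)) =?= option(pair(S, U)).
Decompose option/1: pair(option(string), S) =?= pair(S, U).
Decompose pair/2: option(string) =?= S,  S =?= U.
Bind S := option(string); substituting into the remaining equation gives: option(string) =?= U. Substituting into the earlier binding gives S2 := option(string).
Bind U := option(string).
Applying the MGU to either side gives option(pair(pair(option(string), option(string)), option(pair(option(string), option(string))))).

option(pair(pair(option(string), option(string)), option(pair(option(string), option(string)))))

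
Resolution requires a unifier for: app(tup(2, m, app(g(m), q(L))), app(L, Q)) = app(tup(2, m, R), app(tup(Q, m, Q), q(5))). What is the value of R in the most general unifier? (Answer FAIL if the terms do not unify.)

app(g(m), q(tup(q(5), m, q(5))))

Decompose app/2: tup(2, m, app(g(m), q(L))) = tup(2, m, R),  app(L, Q) = app(tup(Q, m, Q), q(5)).
Decompose tup/3: 2 = 2,  m = m,  app(g(m), q(L)) = R.
Delete trivial equation 2 = 2.
Delete trivial equation m = m.
Bind R := app(g(m), q(L)); no other remaining equation mentions R.
Decompose app/2: L = tup(Q, m, Q),  Q = q(5).
Bind L := tup(Q, m, Q); no other remaining equation mentions L. Substituting into the earlier binding gives R := app(g(m), q(tup(Q, m, Q))).
Bind Q := q(5). Substituting into the earlier bindings gives R := app(g(m), q(tup(q(5), m, q(5)))), L := tup(q(5), m, q(5)).
MGU = { R -> app(g(m), q(tup(q(5), m, q(5)))), L -> tup(q(5), m, q(5)), Q -> q(5) }, so R -> app(g(m), q(tup(q(5), m, q(5)))).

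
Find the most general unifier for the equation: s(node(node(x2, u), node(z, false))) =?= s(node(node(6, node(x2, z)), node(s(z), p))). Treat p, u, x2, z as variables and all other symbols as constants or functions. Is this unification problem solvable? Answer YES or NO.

NO

Decompose s/1: node(node(x2, u), node(z, false)) =?= node(node(6, node(x2, z)), node(s(z), p)).
Decompose node/2: node(x2, u) =?= node(6, node(x2, z)),  node(z, false) =?= node(s(z), p).
Decompose node/2: x2 =?= 6,  u =?= node(x2, z).
Bind x2 := 6; substituting into the one remaining equation that mentions x2 gives: u =?= node(6, z).
Bind u := node(6, z); no other remaining equation mentions u.
Decompose node/2: z =?= s(z),  false =?= p.
Occurs check fails: z occurs in s(z); the equation z =?= s(z) has no finite solution.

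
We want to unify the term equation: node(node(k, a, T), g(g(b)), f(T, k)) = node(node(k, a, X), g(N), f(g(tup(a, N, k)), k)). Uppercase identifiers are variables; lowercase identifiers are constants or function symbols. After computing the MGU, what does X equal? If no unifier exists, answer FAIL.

Decompose node/3: node(k, a, T) = node(k, a, X),  g(g(b)) = g(N),  f(T, k) = f(g(tup(a, N, k)), k).
Decompose node/3: k = k,  a = a,  T = X.
Delete trivial equation k = k.
Delete trivial equation a = a.
Bind T := X; substituting into the one remaining equation that mentions T gives: f(X, k) = f(g(tup(a, N, k)), k).
Decompose g/1: g(b) = N.
Bind N := g(b); substituting into the remaining equation gives: f(X, k) = f(g(tup(a, g(b), k)), k).
Decompose f/2: X = g(tup(a, g(b), k)),  k = k.
Bind X := g(tup(a, g(b), k)); no other remaining equation mentions X. Substituting into the earlier binding gives T := g(tup(a, g(b), k)).
Delete trivial equation k = k.
MGU = { T ↦ g(tup(a, g(b), k)), N ↦ g(b), X ↦ g(tup(a, g(b), k)) }, so X ↦ g(tup(a, g(b), k)).

g(tup(a, g(b), k))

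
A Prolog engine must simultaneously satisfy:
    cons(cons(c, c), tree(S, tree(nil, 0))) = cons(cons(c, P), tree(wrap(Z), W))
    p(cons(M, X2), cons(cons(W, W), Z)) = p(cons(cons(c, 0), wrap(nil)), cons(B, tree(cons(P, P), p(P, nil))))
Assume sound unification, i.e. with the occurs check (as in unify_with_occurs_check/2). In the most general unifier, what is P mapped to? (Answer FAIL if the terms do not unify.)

c

Decompose cons/2: cons(c, c) = cons(c, P),  tree(S, tree(nil, 0)) = tree(wrap(Z), W).
Decompose cons/2: c = c,  c = P.
Delete trivial equation c = c.
Bind P := c; substituting into the one remaining equation that mentions P gives: p(cons(M, X2), cons(cons(W, W), Z)) = p(cons(cons(c, 0), wrap(nil)), cons(B, tree(cons(c, c), p(c, nil)))).
Decompose tree/2: S = wrap(Z),  tree(nil, 0) = W.
Bind S := wrap(Z); no other remaining equation mentions S.
Bind W := tree(nil, 0); substituting into the remaining equation gives: p(cons(M, X2), cons(cons(tree(nil, 0), tree(nil, 0)), Z)) = p(cons(cons(c, 0), wrap(nil)), cons(B, tree(cons(c, c), p(c, nil)))).
Decompose p/2: cons(M, X2) = cons(cons(c, 0), wrap(nil)),  cons(cons(tree(nil, 0), tree(nil, 0)), Z) = cons(B, tree(cons(c, c), p(c, nil))).
Decompose cons/2: M = cons(c, 0),  X2 = wrap(nil).
Bind M := cons(c, 0); no other remaining equation mentions M.
Bind X2 := wrap(nil); no other remaining equation mentions X2.
Decompose cons/2: cons(tree(nil, 0), tree(nil, 0)) = B,  Z = tree(cons(c, c), p(c, nil)).
Bind B := cons(tree(nil, 0), tree(nil, 0)); no other remaining equation mentions B.
Bind Z := tree(cons(c, c), p(c, nil)). Substituting into the earlier binding gives S := wrap(tree(cons(c, c), p(c, nil))).
MGU = { P ↦ c, S ↦ wrap(tree(cons(c, c), p(c, nil))), W ↦ tree(nil, 0), M ↦ cons(c, 0), X2 ↦ wrap(nil), B ↦ cons(tree(nil, 0), tree(nil, 0)), Z ↦ tree(cons(c, c), p(c, nil)) }, so P ↦ c.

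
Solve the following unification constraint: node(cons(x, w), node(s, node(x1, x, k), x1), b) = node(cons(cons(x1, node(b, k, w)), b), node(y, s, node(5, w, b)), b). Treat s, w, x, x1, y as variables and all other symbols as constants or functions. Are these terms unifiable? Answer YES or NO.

YES

Decompose node/3: cons(x, w) = cons(cons(x1, node(b, k, w)), b),  node(s, node(x1, x, k), x1) = node(y, s, node(5, w, b)),  b = b.
Decompose cons/2: x = cons(x1, node(b, k, w)),  w = b.
Bind x := cons(x1, node(b, k, w)); substituting into the one remaining equation that mentions x gives: node(s, node(x1, cons(x1, node(b, k, w)), k), x1) = node(y, s, node(5, w, b)).
Bind w := b; substituting into the one remaining equation that mentions w gives: node(s, node(x1, cons(x1, node(b, k, b)), k), x1) = node(y, s, node(5, b, b)). Substituting into the earlier binding gives x := cons(x1, node(b, k, b)).
Decompose node/3: s = y,  node(x1, cons(x1, node(b, k, b)), k) = s,  x1 = node(5, b, b).
Bind s := y; substituting into the one remaining equation that mentions s gives: node(x1, cons(x1, node(b, k, b)), k) = y.
Bind y := node(x1, cons(x1, node(b, k, b)), k); no other remaining equation mentions y. Substituting into the earlier binding gives s := node(x1, cons(x1, node(b, k, b)), k).
Bind x1 := node(5, b, b); no other remaining equation mentions x1. Substituting into the earlier bindings gives x := cons(node(5, b, b), node(b, k, b)), s := node(node(5, b, b), cons(node(5, b, b), node(b, k, b)), k), y := node(node(5, b, b), cons(node(5, b, b), node(b, k, b)), k).
Delete trivial equation b = b.
No equations remain and no clash or occurs-check failure arose, so a unifier exists.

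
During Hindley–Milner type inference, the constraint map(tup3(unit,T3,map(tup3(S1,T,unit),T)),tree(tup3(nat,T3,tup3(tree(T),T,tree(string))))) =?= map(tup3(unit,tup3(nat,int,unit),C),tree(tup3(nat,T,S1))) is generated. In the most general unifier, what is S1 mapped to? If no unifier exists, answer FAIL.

tup3(tree(tup3(nat,int,unit)),tup3(nat,int,unit),tree(string))

Decompose map/2: tup3(unit,T3,map(tup3(S1,T,unit),T)) =?= tup3(unit,tup3(nat,int,unit),C),  tree(tup3(nat,T3,tup3(tree(T),T,tree(string)))) =?= tree(tup3(nat,T,S1)).
Decompose tup3/3: unit =?= unit,  T3 =?= tup3(nat,int,unit),  map(tup3(S1,T,unit),T) =?= C.
Delete trivial equation unit =?= unit.
Bind T3 := tup3(nat,int,unit); substituting into the one remaining equation that mentions T3 gives: tree(tup3(nat,tup3(nat,int,unit),tup3(tree(T),T,tree(string)))) =?= tree(tup3(nat,T,S1)).
Bind C := map(tup3(S1,T,unit),T); no other remaining equation mentions C.
Decompose tree/1: tup3(nat,tup3(nat,int,unit),tup3(tree(T),T,tree(string))) =?= tup3(nat,T,S1).
Decompose tup3/3: nat =?= nat,  tup3(nat,int,unit) =?= T,  tup3(tree(T),T,tree(string)) =?= S1.
Delete trivial equation nat =?= nat.
Bind T := tup3(nat,int,unit); substituting into the remaining equation gives: tup3(tree(tup3(nat,int,unit)),tup3(nat,int,unit),tree(string)) =?= S1. Substituting into the earlier binding gives C := map(tup3(S1,tup3(nat,int,unit),unit),tup3(nat,int,unit)).
Bind S1 := tup3(tree(tup3(nat,int,unit)),tup3(nat,int,unit),tree(string)). Substituting into the earlier binding gives C := map(tup3(tup3(tree(tup3(nat,int,unit)),tup3(nat,int,unit),tree(string)),tup3(nat,int,unit),unit),tup3(nat,int,unit)).
MGU = { T3 ↦ tup3(nat,int,unit), C ↦ map(tup3(tup3(tree(tup3(nat,int,unit)),tup3(nat,int,unit),tree(string)),tup3(nat,int,unit),unit),tup3(nat,int,unit)), T ↦ tup3(nat,int,unit), S1 ↦ tup3(tree(tup3(nat,int,unit)),tup3(nat,int,unit),tree(string)) }, so S1 ↦ tup3(tree(tup3(nat,int,unit)),tup3(nat,int,unit),tree(string)).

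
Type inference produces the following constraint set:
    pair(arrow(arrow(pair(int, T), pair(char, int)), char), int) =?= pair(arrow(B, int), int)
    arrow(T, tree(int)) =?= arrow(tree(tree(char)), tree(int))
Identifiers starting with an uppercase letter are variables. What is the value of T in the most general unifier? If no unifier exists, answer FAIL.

FAIL

Decompose pair/2: arrow(arrow(pair(int, T), pair(char, int)), char) =?= arrow(B, int),  int =?= int.
Decompose arrow/2: arrow(pair(int, T), pair(char, int)) =?= B,  char =?= int.
Bind B := arrow(pair(int, T), pair(char, int)); no other remaining equation mentions B.
Clash: constants char and int differ; no unifier exists.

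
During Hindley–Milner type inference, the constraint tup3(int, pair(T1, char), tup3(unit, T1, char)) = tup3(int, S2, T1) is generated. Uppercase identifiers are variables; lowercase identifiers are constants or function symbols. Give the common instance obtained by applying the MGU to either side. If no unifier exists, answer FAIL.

Decompose tup3/3: int = int,  pair(T1, char) = S2,  tup3(unit, T1, char) = T1.
Delete trivial equation int = int.
Bind S2 := pair(T1, char); no other remaining equation mentions S2.
Occurs check fails: T1 occurs in tup3(unit, T1, char); the equation T1 = tup3(unit, T1, char) has no finite solution.

FAIL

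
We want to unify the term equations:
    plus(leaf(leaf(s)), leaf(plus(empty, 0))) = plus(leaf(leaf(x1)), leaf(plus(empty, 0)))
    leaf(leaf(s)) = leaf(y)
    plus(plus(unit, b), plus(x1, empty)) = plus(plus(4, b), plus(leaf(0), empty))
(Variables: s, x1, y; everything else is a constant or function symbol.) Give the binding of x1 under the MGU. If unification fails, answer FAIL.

Decompose plus/2: leaf(leaf(s)) = leaf(leaf(x1)),  leaf(plus(empty, 0)) = leaf(plus(empty, 0)).
Decompose leaf/1: leaf(s) = leaf(x1).
Decompose leaf/1: s = x1.
Bind s := x1; substituting into the one remaining equation that mentions s gives: leaf(leaf(x1)) = leaf(y).
Delete trivial equation leaf(plus(empty, 0)) = leaf(plus(empty, 0)).
Decompose leaf/1: leaf(x1) = y.
Bind y := leaf(x1); no other remaining equation mentions y.
Decompose plus/2: plus(unit, b) = plus(4, b),  plus(x1, empty) = plus(leaf(0), empty).
Decompose plus/2: unit = 4,  b = b.
Clash: constants unit and 4 differ; no unifier exists.

FAIL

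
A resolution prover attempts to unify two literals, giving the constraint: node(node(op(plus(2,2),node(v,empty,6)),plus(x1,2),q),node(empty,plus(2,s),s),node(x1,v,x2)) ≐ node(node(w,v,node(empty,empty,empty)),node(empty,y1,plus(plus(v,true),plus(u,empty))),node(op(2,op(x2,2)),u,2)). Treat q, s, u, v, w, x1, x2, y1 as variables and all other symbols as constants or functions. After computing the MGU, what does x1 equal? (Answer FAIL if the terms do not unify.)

Decompose node/3: node(op(plus(2,2),node(v,empty,6)),plus(x1,2),q) ≐ node(w,v,node(empty,empty,empty)),  node(empty,plus(2,s),s) ≐ node(empty,y1,plus(plus(v,true),plus(u,empty))),  node(x1,v,x2) ≐ node(op(2,op(x2,2)),u,2).
Decompose node/3: op(plus(2,2),node(v,empty,6)) ≐ w,  plus(x1,2) ≐ v,  q ≐ node(empty,empty,empty).
Bind w := op(plus(2,2),node(v,empty,6)); no other remaining equation mentions w.
Bind v := plus(x1,2); substituting into the 2 remaining equations that mention v gives: node(empty,plus(2,s),s) ≐ node(empty,y1,plus(plus(plus(x1,2),true),plus(u,empty))),  node(x1,plus(x1,2),x2) ≐ node(op(2,op(x2,2)),u,2). Substituting into the earlier binding gives w := op(plus(2,2),node(plus(x1,2),empty,6)).
Bind q := node(empty,empty,empty); no other remaining equation mentions q.
Decompose node/3: empty ≐ empty,  plus(2,s) ≐ y1,  s ≐ plus(plus(plus(x1,2),true),plus(u,empty)).
Delete trivial equation empty ≐ empty.
Bind y1 := plus(2,s); no other remaining equation mentions y1.
Bind s := plus(plus(plus(x1,2),true),plus(u,empty)); no other remaining equation mentions s. Substituting into the earlier binding gives y1 := plus(2,plus(plus(plus(x1,2),true),plus(u,empty))).
Decompose node/3: x1 ≐ op(2,op(x2,2)),  plus(x1,2) ≐ u,  x2 ≐ 2.
Bind x1 := op(2,op(x2,2)); substituting into the one remaining equation that mentions x1 gives: plus(op(2,op(x2,2)),2) ≐ u. Substituting into the earlier bindings gives w := op(plus(2,2),node(plus(op(2,op(x2,2)),2),empty,6)), v := plus(op(2,op(x2,2)),2), y1 := plus(2,plus(plus(plus(op(2,op(x2,2)),2),true),plus(u,empty))), s := plus(plus(plus(op(2,op(x2,2)),2),true),plus(u,empty)).
Bind u := plus(op(2,op(x2,2)),2); no other remaining equation mentions u. Substituting into the earlier bindings gives y1 := plus(2,plus(plus(plus(op(2,op(x2,2)),2),true),plus(plus(op(2,op(x2,2)),2),empty))), s := plus(plus(plus(op(2,op(x2,2)),2),true),plus(plus(op(2,op(x2,2)),2),empty)).
Bind x2 := 2. Substituting into the earlier bindings gives w := op(plus(2,2),node(plus(op(2,op(2,2)),2),empty,6)), v := plus(op(2,op(2,2)),2), y1 := plus(2,plus(plus(plus(op(2,op(2,2)),2),true),plus(plus(op(2,op(2,2)),2),empty))), s := plus(plus(plus(op(2,op(2,2)),2),true),plus(plus(op(2,op(2,2)),2),empty)), x1 := op(2,op(2,2)), u := plus(op(2,op(2,2)),2).
MGU = { w := op(plus(2,2),node(plus(op(2,op(2,2)),2),empty,6)), v := plus(op(2,op(2,2)),2), q := node(empty,empty,empty), y1 := plus(2,plus(plus(plus(op(2,op(2,2)),2),true),plus(plus(op(2,op(2,2)),2),empty))), s := plus(plus(plus(op(2,op(2,2)),2),true),plus(plus(op(2,op(2,2)),2),empty)), x1 := op(2,op(2,2)), u := plus(op(2,op(2,2)),2), x2 := 2 }, so x1 := op(2,op(2,2)).

op(2,op(2,2))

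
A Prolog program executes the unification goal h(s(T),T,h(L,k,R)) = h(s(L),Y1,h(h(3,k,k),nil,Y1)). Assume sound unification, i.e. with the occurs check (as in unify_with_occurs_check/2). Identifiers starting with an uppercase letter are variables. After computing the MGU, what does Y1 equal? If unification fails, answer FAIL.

FAIL

Decompose h/3: s(T) = s(L),  T = Y1,  h(L,k,R) = h(h(3,k,k),nil,Y1).
Decompose s/1: T = L.
Bind T := L; substituting into the one remaining equation that mentions T gives: L = Y1.
Bind L := Y1; substituting into the remaining equation gives: h(Y1,k,R) = h(h(3,k,k),nil,Y1). Substituting into the earlier binding gives T := Y1.
Decompose h/3: Y1 = h(3,k,k),  k = nil,  R = Y1.
Bind Y1 := h(3,k,k); substituting into the one remaining equation that mentions Y1 gives: R = h(3,k,k). Substituting into the earlier bindings gives T := h(3,k,k), L := h(3,k,k).
Clash: constants k and nil differ; no unifier exists.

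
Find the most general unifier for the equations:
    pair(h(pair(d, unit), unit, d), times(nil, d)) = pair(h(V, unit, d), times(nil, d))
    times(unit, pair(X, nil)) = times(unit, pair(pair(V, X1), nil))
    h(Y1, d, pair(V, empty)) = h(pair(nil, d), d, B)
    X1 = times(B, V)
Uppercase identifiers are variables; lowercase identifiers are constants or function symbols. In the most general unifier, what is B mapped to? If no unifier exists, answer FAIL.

pair(pair(d, unit), empty)

Decompose pair/2: h(pair(d, unit), unit, d) = h(V, unit, d),  times(nil, d) = times(nil, d).
Decompose h/3: pair(d, unit) = V,  unit = unit,  d = d.
Bind V := pair(d, unit); substituting into the 3 remaining equations that mention V gives: times(unit, pair(X, nil)) = times(unit, pair(pair(pair(d, unit), X1), nil)),  h(Y1, d, pair(pair(d, unit), empty)) = h(pair(nil, d), d, B),  X1 = times(B, pair(d, unit)).
Delete trivial equation unit = unit.
Delete trivial equation d = d.
Delete trivial equation times(nil, d) = times(nil, d).
Decompose times/2: unit = unit,  pair(X, nil) = pair(pair(pair(d, unit), X1), nil).
Delete trivial equation unit = unit.
Decompose pair/2: X = pair(pair(d, unit), X1),  nil = nil.
Bind X := pair(pair(d, unit), X1); no other remaining equation mentions X.
Delete trivial equation nil = nil.
Decompose h/3: Y1 = pair(nil, d),  d = d,  pair(pair(d, unit), empty) = B.
Bind Y1 := pair(nil, d); no other remaining equation mentions Y1.
Delete trivial equation d = d.
Bind B := pair(pair(d, unit), empty); substituting into the remaining equation gives: X1 = times(pair(pair(d, unit), empty), pair(d, unit)).
Bind X1 := times(pair(pair(d, unit), empty), pair(d, unit)). Substituting into the earlier binding gives X := pair(pair(d, unit), times(pair(pair(d, unit), empty), pair(d, unit))).
MGU = { V -> pair(d, unit), X -> pair(pair(d, unit), times(pair(pair(d, unit), empty), pair(d, unit))), Y1 -> pair(nil, d), B -> pair(pair(d, unit), empty), X1 -> times(pair(pair(d, unit), empty), pair(d, unit)) }, so B -> pair(pair(d, unit), empty).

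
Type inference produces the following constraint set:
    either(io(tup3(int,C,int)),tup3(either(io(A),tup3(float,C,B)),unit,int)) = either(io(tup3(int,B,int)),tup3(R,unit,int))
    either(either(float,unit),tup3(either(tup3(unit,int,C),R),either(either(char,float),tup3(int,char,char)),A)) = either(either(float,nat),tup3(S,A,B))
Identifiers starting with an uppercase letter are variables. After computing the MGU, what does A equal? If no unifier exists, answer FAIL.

FAIL

Decompose either/2: io(tup3(int,C,int)) = io(tup3(int,B,int)),  tup3(either(io(A),tup3(float,C,B)),unit,int) = tup3(R,unit,int).
Decompose io/1: tup3(int,C,int) = tup3(int,B,int).
Decompose tup3/3: int = int,  C = B,  int = int.
Delete trivial equation int = int.
Bind C := B; substituting into the 2 remaining equations that mention C gives: tup3(either(io(A),tup3(float,B,B)),unit,int) = tup3(R,unit,int),  either(either(float,unit),tup3(either(tup3(unit,int,B),R),either(either(char,float),tup3(int,char,char)),A)) = either(either(float,nat),tup3(S,A,B)).
Delete trivial equation int = int.
Decompose tup3/3: either(io(A),tup3(float,B,B)) = R,  unit = unit,  int = int.
Bind R := either(io(A),tup3(float,B,B)); substituting into the one remaining equation that mentions R gives: either(either(float,unit),tup3(either(tup3(unit,int,B),either(io(A),tup3(float,B,B))),either(either(char,float),tup3(int,char,char)),A)) = either(either(float,nat),tup3(S,A,B)).
Delete trivial equation unit = unit.
Delete trivial equation int = int.
Decompose either/2: either(float,unit) = either(float,nat),  tup3(either(tup3(unit,int,B),either(io(A),tup3(float,B,B))),either(either(char,float),tup3(int,char,char)),A) = tup3(S,A,B).
Decompose either/2: float = float,  unit = nat.
Delete trivial equation float = float.
Clash: constants unit and nat differ; no unifier exists.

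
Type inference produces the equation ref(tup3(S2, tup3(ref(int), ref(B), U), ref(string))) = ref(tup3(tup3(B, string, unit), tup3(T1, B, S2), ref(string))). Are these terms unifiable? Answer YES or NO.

Decompose ref/1: tup3(S2, tup3(ref(int), ref(B), U), ref(string)) = tup3(tup3(B, string, unit), tup3(T1, B, S2), ref(string)).
Decompose tup3/3: S2 = tup3(B, string, unit),  tup3(ref(int), ref(B), U) = tup3(T1, B, S2),  ref(string) = ref(string).
Bind S2 := tup3(B, string, unit); substituting into the one remaining equation that mentions S2 gives: tup3(ref(int), ref(B), U) = tup3(T1, B, tup3(B, string, unit)).
Decompose tup3/3: ref(int) = T1,  ref(B) = B,  U = tup3(B, string, unit).
Bind T1 := ref(int); no other remaining equation mentions T1.
Occurs check fails: B occurs in ref(B); the equation B = ref(B) has no finite solution.

NO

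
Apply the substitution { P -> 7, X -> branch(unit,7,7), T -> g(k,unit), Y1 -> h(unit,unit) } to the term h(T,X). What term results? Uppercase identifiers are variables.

Replace each occurrence of X with branch(unit,7,7).
Replace each occurrence of T with g(k,unit).
Result: h(g(k,unit),branch(unit,7,7)).

h(g(k,unit),branch(unit,7,7))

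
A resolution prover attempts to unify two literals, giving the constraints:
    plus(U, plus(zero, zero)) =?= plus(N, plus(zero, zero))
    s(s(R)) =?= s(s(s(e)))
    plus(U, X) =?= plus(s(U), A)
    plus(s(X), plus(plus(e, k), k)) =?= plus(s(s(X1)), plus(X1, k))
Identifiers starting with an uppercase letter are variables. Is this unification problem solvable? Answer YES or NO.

NO

Decompose plus/2: U =?= N,  plus(zero, zero) =?= plus(zero, zero).
Bind U := N; substituting into the one remaining equation that mentions U gives: plus(N, X) =?= plus(s(N), A).
Delete trivial equation plus(zero, zero) =?= plus(zero, zero).
Decompose s/1: s(R) =?= s(s(e)).
Decompose s/1: R =?= s(e).
Bind R := s(e); no other remaining equation mentions R.
Decompose plus/2: N =?= s(N),  X =?= A.
Occurs check fails: N occurs in s(N); the equation N =?= s(N) has no finite solution.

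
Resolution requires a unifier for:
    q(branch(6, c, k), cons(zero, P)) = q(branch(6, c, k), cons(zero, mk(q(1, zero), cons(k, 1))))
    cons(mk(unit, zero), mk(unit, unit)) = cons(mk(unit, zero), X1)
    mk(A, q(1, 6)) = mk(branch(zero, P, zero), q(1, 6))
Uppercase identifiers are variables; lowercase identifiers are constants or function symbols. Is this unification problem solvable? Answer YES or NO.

YES

Decompose q/2: branch(6, c, k) = branch(6, c, k),  cons(zero, P) = cons(zero, mk(q(1, zero), cons(k, 1))).
Delete trivial equation branch(6, c, k) = branch(6, c, k).
Decompose cons/2: zero = zero,  P = mk(q(1, zero), cons(k, 1)).
Delete trivial equation zero = zero.
Bind P := mk(q(1, zero), cons(k, 1)); substituting into the one remaining equation that mentions P gives: mk(A, q(1, 6)) = mk(branch(zero, mk(q(1, zero), cons(k, 1)), zero), q(1, 6)).
Decompose cons/2: mk(unit, zero) = mk(unit, zero),  mk(unit, unit) = X1.
Delete trivial equation mk(unit, zero) = mk(unit, zero).
Bind X1 := mk(unit, unit); no other remaining equation mentions X1.
Decompose mk/2: A = branch(zero, mk(q(1, zero), cons(k, 1)), zero),  q(1, 6) = q(1, 6).
Bind A := branch(zero, mk(q(1, zero), cons(k, 1)), zero); no other remaining equation mentions A.
Delete trivial equation q(1, 6) = q(1, 6).
No equations remain and no clash or occurs-check failure arose, so a unifier exists.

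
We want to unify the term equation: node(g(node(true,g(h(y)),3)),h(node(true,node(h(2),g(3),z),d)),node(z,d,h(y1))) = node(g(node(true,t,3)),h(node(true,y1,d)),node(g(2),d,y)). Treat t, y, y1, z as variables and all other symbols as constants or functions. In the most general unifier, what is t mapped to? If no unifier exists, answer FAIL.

g(h(h(node(h(2),g(3),g(2)))))

Decompose node/3: g(node(true,g(h(y)),3)) = g(node(true,t,3)),  h(node(true,node(h(2),g(3),z),d)) = h(node(true,y1,d)),  node(z,d,h(y1)) = node(g(2),d,y).
Decompose g/1: node(true,g(h(y)),3) = node(true,t,3).
Decompose node/3: true = true,  g(h(y)) = t,  3 = 3.
Delete trivial equation true = true.
Bind t := g(h(y)); no other remaining equation mentions t.
Delete trivial equation 3 = 3.
Decompose h/1: node(true,node(h(2),g(3),z),d) = node(true,y1,d).
Decompose node/3: true = true,  node(h(2),g(3),z) = y1,  d = d.
Delete trivial equation true = true.
Bind y1 := node(h(2),g(3),z); substituting into the one remaining equation that mentions y1 gives: node(z,d,h(node(h(2),g(3),z))) = node(g(2),d,y).
Delete trivial equation d = d.
Decompose node/3: z = g(2),  d = d,  h(node(h(2),g(3),z)) = y.
Bind z := g(2); substituting into the one remaining equation that mentions z gives: h(node(h(2),g(3),g(2))) = y. Substituting into the earlier binding gives y1 := node(h(2),g(3),g(2)).
Delete trivial equation d = d.
Bind y := h(node(h(2),g(3),g(2))). Substituting into the earlier binding gives t := g(h(h(node(h(2),g(3),g(2))))).
MGU = { t -> g(h(h(node(h(2),g(3),g(2))))), y1 -> node(h(2),g(3),g(2)), z -> g(2), y -> h(node(h(2),g(3),g(2))) }, so t -> g(h(h(node(h(2),g(3),g(2))))).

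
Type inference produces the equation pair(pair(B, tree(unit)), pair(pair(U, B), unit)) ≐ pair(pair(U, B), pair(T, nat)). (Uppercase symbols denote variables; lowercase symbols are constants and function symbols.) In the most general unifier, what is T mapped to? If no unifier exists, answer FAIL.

FAIL

Decompose pair/2: pair(B, tree(unit)) ≐ pair(U, B),  pair(pair(U, B), unit) ≐ pair(T, nat).
Decompose pair/2: B ≐ U,  tree(unit) ≐ B.
Bind B := U; substituting into the remaining equations gives: tree(unit) ≐ U,  pair(pair(U, U), unit) ≐ pair(T, nat).
Bind U := tree(unit); substituting into the remaining equation gives: pair(pair(tree(unit), tree(unit)), unit) ≐ pair(T, nat). Substituting into the earlier binding gives B := tree(unit).
Decompose pair/2: pair(tree(unit), tree(unit)) ≐ T,  unit ≐ nat.
Bind T := pair(tree(unit), tree(unit)); no other remaining equation mentions T.
Clash: constants unit and nat differ; no unifier exists.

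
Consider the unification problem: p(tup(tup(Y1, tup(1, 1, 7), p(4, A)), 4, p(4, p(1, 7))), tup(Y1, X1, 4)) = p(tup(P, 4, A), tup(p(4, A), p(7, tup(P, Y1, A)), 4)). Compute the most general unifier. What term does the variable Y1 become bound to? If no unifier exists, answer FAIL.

p(4, p(4, p(1, 7)))

Decompose p/2: tup(tup(Y1, tup(1, 1, 7), p(4, A)), 4, p(4, p(1, 7))) = tup(P, 4, A),  tup(Y1, X1, 4) = tup(p(4, A), p(7, tup(P, Y1, A)), 4).
Decompose tup/3: tup(Y1, tup(1, 1, 7), p(4, A)) = P,  4 = 4,  p(4, p(1, 7)) = A.
Bind P := tup(Y1, tup(1, 1, 7), p(4, A)); substituting into the one remaining equation that mentions P gives: tup(Y1, X1, 4) = tup(p(4, A), p(7, tup(tup(Y1, tup(1, 1, 7), p(4, A)), Y1, A)), 4).
Delete trivial equation 4 = 4.
Bind A := p(4, p(1, 7)); substituting into the remaining equation gives: tup(Y1, X1, 4) = tup(p(4, p(4, p(1, 7))), p(7, tup(tup(Y1, tup(1, 1, 7), p(4, p(4, p(1, 7)))), Y1, p(4, p(1, 7)))), 4). Substituting into the earlier binding gives P := tup(Y1, tup(1, 1, 7), p(4, p(4, p(1, 7)))).
Decompose tup/3: Y1 = p(4, p(4, p(1, 7))),  X1 = p(7, tup(tup(Y1, tup(1, 1, 7), p(4, p(4, p(1, 7)))), Y1, p(4, p(1, 7)))),  4 = 4.
Bind Y1 := p(4, p(4, p(1, 7))); substituting into the one remaining equation that mentions Y1 gives: X1 = p(7, tup(tup(p(4, p(4, p(1, 7))), tup(1, 1, 7), p(4, p(4, p(1, 7)))), p(4, p(4, p(1, 7))), p(4, p(1, 7)))). Substituting into the earlier binding gives P := tup(p(4, p(4, p(1, 7))), tup(1, 1, 7), p(4, p(4, p(1, 7)))).
Bind X1 := p(7, tup(tup(p(4, p(4, p(1, 7))), tup(1, 1, 7), p(4, p(4, p(1, 7)))), p(4, p(4, p(1, 7))), p(4, p(1, 7)))); no other remaining equation mentions X1.
Delete trivial equation 4 = 4.
MGU = { P ↦ tup(p(4, p(4, p(1, 7))), tup(1, 1, 7), p(4, p(4, p(1, 7)))), A ↦ p(4, p(1, 7)), Y1 ↦ p(4, p(4, p(1, 7))), X1 ↦ p(7, tup(tup(p(4, p(4, p(1, 7))), tup(1, 1, 7), p(4, p(4, p(1, 7)))), p(4, p(4, p(1, 7))), p(4, p(1, 7)))) }, so Y1 ↦ p(4, p(4, p(1, 7))).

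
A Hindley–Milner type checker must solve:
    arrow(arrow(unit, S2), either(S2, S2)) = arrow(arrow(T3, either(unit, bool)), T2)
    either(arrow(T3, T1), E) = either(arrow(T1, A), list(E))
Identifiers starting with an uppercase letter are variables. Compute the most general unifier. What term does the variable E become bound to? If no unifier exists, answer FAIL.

FAIL

Decompose arrow/2: arrow(unit, S2) = arrow(T3, either(unit, bool)),  either(S2, S2) = T2.
Decompose arrow/2: unit = T3,  S2 = either(unit, bool).
Bind T3 := unit; substituting into the one remaining equation that mentions T3 gives: either(arrow(unit, T1), E) = either(arrow(T1, A), list(E)).
Bind S2 := either(unit, bool); substituting into the one remaining equation that mentions S2 gives: either(either(unit, bool), either(unit, bool)) = T2.
Bind T2 := either(either(unit, bool), either(unit, bool)); no other remaining equation mentions T2.
Decompose either/2: arrow(unit, T1) = arrow(T1, A),  E = list(E).
Decompose arrow/2: unit = T1,  T1 = A.
Bind T1 := unit; substituting into the one remaining equation that mentions T1 gives: unit = A.
Bind A := unit; no other remaining equation mentions A.
Occurs check fails: E occurs in list(E); the equation E = list(E) has no finite solution.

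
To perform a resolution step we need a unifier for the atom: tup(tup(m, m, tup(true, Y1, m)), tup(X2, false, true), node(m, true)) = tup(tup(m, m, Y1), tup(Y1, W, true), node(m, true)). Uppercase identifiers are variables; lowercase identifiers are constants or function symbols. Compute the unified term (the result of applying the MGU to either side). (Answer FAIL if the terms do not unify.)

Decompose tup/3: tup(m, m, tup(true, Y1, m)) = tup(m, m, Y1),  tup(X2, false, true) = tup(Y1, W, true),  node(m, true) = node(m, true).
Decompose tup/3: m = m,  m = m,  tup(true, Y1, m) = Y1.
Delete trivial equation m = m.
Delete trivial equation m = m.
Occurs check fails: Y1 occurs in tup(true, Y1, m); the equation Y1 = tup(true, Y1, m) has no finite solution.

FAIL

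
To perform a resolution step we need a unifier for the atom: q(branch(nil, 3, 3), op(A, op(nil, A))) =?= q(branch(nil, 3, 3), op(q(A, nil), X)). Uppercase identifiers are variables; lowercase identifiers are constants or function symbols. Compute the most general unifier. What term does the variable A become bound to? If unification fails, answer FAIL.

Decompose q/2: branch(nil, 3, 3) =?= branch(nil, 3, 3),  op(A, op(nil, A)) =?= op(q(A, nil), X).
Delete trivial equation branch(nil, 3, 3) =?= branch(nil, 3, 3).
Decompose op/2: A =?= q(A, nil),  op(nil, A) =?= X.
Occurs check fails: A occurs in q(A, nil); the equation A =?= q(A, nil) has no finite solution.

FAIL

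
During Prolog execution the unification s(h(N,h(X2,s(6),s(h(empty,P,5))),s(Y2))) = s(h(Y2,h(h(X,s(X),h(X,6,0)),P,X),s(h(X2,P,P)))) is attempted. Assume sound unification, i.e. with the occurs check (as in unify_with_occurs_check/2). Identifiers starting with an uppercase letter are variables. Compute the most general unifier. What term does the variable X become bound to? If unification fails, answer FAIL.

Decompose s/1: h(N,h(X2,s(6),s(h(empty,P,5))),s(Y2)) = h(Y2,h(h(X,s(X),h(X,6,0)),P,X),s(h(X2,P,P))).
Decompose h/3: N = Y2,  h(X2,s(6),s(h(empty,P,5))) = h(h(X,s(X),h(X,6,0)),P,X),  s(Y2) = s(h(X2,P,P)).
Bind N := Y2; no other remaining equation mentions N.
Decompose h/3: X2 = h(X,s(X),h(X,6,0)),  s(6) = P,  s(h(empty,P,5)) = X.
Bind X2 := h(X,s(X),h(X,6,0)); substituting into the one remaining equation that mentions X2 gives: s(Y2) = s(h(h(X,s(X),h(X,6,0)),P,P)).
Bind P := s(6); substituting into the remaining equations gives: s(h(empty,s(6),5)) = X,  s(Y2) = s(h(h(X,s(X),h(X,6,0)),s(6),s(6))).
Bind X := s(h(empty,s(6),5)); substituting into the remaining equation gives: s(Y2) = s(h(h(s(h(empty,s(6),5)),s(s(h(empty,s(6),5))),h(s(h(empty,s(6),5)),6,0)),s(6),s(6))). Substituting into the earlier binding gives X2 := h(s(h(empty,s(6),5)),s(s(h(empty,s(6),5))),h(s(h(empty,s(6),5)),6,0)).
Decompose s/1: Y2 = h(h(s(h(empty,s(6),5)),s(s(h(empty,s(6),5))),h(s(h(empty,s(6),5)),6,0)),s(6),s(6)).
Bind Y2 := h(h(s(h(empty,s(6),5)),s(s(h(empty,s(6),5))),h(s(h(empty,s(6),5)),6,0)),s(6),s(6)). Substituting into the earlier binding gives N := h(h(s(h(empty,s(6),5)),s(s(h(empty,s(6),5))),h(s(h(empty,s(6),5)),6,0)),s(6),s(6)).
MGU = { N = h(h(s(h(empty,s(6),5)),s(s(h(empty,s(6),5))),h(s(h(empty,s(6),5)),6,0)),s(6),s(6)), X2 = h(s(h(empty,s(6),5)),s(s(h(empty,s(6),5))),h(s(h(empty,s(6),5)),6,0)), P = s(6), X = s(h(empty,s(6),5)), Y2 = h(h(s(h(empty,s(6),5)),s(s(h(empty,s(6),5))),h(s(h(empty,s(6),5)),6,0)),s(6),s(6)) }, so X = s(h(empty,s(6),5)).

s(h(empty,s(6),5))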